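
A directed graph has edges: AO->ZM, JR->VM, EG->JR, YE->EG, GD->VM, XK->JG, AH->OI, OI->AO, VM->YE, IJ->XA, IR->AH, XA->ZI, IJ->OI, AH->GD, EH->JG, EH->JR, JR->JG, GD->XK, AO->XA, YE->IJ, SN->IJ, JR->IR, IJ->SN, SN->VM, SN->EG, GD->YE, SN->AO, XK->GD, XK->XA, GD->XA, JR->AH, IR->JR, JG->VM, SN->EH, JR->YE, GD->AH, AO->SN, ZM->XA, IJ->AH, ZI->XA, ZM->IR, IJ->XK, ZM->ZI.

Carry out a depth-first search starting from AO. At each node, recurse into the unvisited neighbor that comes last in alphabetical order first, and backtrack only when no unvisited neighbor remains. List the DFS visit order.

Visit AO
AO → ZM
ZM → ZI
ZI → XA
ZM → IR
IR → JR
JR → YE
YE → IJ
IJ → XK
XK → JG
JG → VM
XK → GD
GD → AH
AH → OI
IJ → SN
SN → EH
SN → EG

AO → ZM → ZI → XA → IR → JR → YE → IJ → XK → JG → VM → GD → AH → OI → SN → EH → EG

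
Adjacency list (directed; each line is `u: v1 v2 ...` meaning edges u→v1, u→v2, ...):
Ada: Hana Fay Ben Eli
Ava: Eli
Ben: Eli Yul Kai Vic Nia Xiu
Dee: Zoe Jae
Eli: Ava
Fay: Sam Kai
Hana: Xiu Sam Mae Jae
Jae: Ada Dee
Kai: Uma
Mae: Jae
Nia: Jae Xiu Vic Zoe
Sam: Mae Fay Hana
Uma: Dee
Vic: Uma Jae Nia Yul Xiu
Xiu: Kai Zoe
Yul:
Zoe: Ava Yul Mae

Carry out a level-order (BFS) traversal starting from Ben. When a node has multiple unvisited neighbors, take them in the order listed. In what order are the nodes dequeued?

Visit Ben; enqueue Eli, Yul, Kai, Vic, Nia, Xiu → queue [Eli, Yul, Kai, Vic, Nia, Xiu]
Visit Eli; enqueue Ava → queue [Yul, Kai, Vic, Nia, Xiu, Ava]
Visit Yul → queue [Kai, Vic, Nia, Xiu, Ava]
Visit Kai; enqueue Uma → queue [Vic, Nia, Xiu, Ava, Uma]
Visit Vic; enqueue Jae → queue [Nia, Xiu, Ava, Uma, Jae]
Visit Nia; enqueue Zoe → queue [Xiu, Ava, Uma, Jae, Zoe]
Visit Xiu → queue [Ava, Uma, Jae, Zoe]
Visit Ava → queue [Uma, Jae, Zoe]
Visit Uma; enqueue Dee → queue [Jae, Zoe, Dee]
Visit Jae; enqueue Ada → queue [Zoe, Dee, Ada]
Visit Zoe; enqueue Mae → queue [Dee, Ada, Mae]
Visit Dee → queue [Ada, Mae]
Visit Ada; enqueue Hana, Fay → queue [Mae, Hana, Fay]
Visit Mae → queue [Hana, Fay]
Visit Hana; enqueue Sam → queue [Fay, Sam]
Visit Fay → queue [Sam]
Visit Sam → queue []

Ben, Eli, Yul, Kai, Vic, Nia, Xiu, Ava, Uma, Jae, Zoe, Dee, Ada, Mae, Hana, Fay, Sam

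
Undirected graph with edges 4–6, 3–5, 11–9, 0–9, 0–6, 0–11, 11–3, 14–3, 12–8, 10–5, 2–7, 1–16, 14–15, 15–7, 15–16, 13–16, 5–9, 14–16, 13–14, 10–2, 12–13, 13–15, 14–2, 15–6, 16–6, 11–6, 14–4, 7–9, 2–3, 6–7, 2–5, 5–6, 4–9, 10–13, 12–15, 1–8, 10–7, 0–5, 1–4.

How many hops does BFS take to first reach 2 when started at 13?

2

Level 0: 13
Level 1: 10, 12, 14, 15, 16
Level 2: 1, 2, 3, 4, 5, 6, 7, 8
Level 3: 0, 9, 11
2 first appears at level 2.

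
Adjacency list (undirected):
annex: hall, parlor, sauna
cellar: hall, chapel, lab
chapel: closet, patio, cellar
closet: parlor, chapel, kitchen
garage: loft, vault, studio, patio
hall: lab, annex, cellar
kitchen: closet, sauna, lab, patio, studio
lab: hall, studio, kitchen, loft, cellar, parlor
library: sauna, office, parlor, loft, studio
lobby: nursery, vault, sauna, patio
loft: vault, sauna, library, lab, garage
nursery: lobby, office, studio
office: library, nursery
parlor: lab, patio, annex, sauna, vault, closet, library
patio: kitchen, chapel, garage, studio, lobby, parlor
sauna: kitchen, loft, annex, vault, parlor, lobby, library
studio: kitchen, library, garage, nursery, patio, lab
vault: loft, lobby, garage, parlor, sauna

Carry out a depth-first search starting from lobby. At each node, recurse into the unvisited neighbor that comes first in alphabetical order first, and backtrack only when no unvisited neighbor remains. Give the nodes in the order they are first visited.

Visit lobby
lobby → nursery
nursery → office
office → library
library → loft
loft → garage
garage → patio
patio → chapel
chapel → cellar
cellar → hall
hall → annex
annex → parlor
parlor → closet
closet → kitchen
kitchen → lab
lab → studio
kitchen → sauna
sauna → vault

lobby nursery office library loft garage patio chapel cellar hall annex parlor closet kitchen lab studio sauna vault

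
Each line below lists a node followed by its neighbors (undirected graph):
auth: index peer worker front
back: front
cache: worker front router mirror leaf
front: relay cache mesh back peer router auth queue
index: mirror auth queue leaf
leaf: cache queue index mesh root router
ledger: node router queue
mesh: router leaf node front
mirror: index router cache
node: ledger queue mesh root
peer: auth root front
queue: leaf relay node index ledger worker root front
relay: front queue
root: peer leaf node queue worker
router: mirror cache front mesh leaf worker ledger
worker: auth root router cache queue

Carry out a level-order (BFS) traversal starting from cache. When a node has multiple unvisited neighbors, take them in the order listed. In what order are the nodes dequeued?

cache → worker → front → router → mirror → leaf → auth → root → queue → relay → mesh → back → peer → ledger → index → node

Visit cache; enqueue worker, front, router, mirror, leaf → queue [worker, front, router, mirror, leaf]
Visit worker; enqueue auth, root, queue → queue [front, router, mirror, leaf, auth, root, queue]
Visit front; enqueue relay, mesh, back, peer → queue [router, mirror, leaf, auth, root, queue, relay, mesh, back, peer]
Visit router; enqueue ledger → queue [mirror, leaf, auth, root, queue, relay, mesh, back, peer, ledger]
Visit mirror; enqueue index → queue [leaf, auth, root, queue, relay, mesh, back, peer, ledger, index]
Visit leaf → queue [auth, root, queue, relay, mesh, back, peer, ledger, index]
Visit auth → queue [root, queue, relay, mesh, back, peer, ledger, index]
Visit root; enqueue node → queue [queue, relay, mesh, back, peer, ledger, index, node]
Visit queue → queue [relay, mesh, back, peer, ledger, index, node]
Visit relay → queue [mesh, back, peer, ledger, index, node]
Visit mesh → queue [back, peer, ledger, index, node]
Visit back → queue [peer, ledger, index, node]
Visit peer → queue [ledger, index, node]
Visit ledger → queue [index, node]
Visit index → queue [node]
Visit node → queue []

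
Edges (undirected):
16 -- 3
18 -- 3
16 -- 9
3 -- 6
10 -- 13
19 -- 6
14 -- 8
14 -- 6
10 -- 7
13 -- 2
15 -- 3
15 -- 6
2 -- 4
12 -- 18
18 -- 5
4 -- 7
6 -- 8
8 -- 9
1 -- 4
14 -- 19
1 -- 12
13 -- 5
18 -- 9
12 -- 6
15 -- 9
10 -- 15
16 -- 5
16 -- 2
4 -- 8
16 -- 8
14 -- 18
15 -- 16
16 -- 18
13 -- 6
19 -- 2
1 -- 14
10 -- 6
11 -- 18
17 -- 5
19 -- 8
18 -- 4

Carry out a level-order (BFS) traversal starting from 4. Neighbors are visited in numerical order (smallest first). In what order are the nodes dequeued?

4, 1, 2, 7, 8, 18, 12, 14, 13, 16, 19, 10, 6, 9, 3, 5, 11, 15, 17

Visit 4; enqueue 1, 2, 7, 8, 18 → queue [1, 2, 7, 8, 18]
Visit 1; enqueue 12, 14 → queue [2, 7, 8, 18, 12, 14]
Visit 2; enqueue 13, 16, 19 → queue [7, 8, 18, 12, 14, 13, 16, 19]
Visit 7; enqueue 10 → queue [8, 18, 12, 14, 13, 16, 19, 10]
Visit 8; enqueue 6, 9 → queue [18, 12, 14, 13, 16, 19, 10, 6, 9]
Visit 18; enqueue 3, 5, 11 → queue [12, 14, 13, 16, 19, 10, 6, 9, 3, 5, 11]
Visit 12 → queue [14, 13, 16, 19, 10, 6, 9, 3, 5, 11]
Visit 14 → queue [13, 16, 19, 10, 6, 9, 3, 5, 11]
Visit 13 → queue [16, 19, 10, 6, 9, 3, 5, 11]
Visit 16; enqueue 15 → queue [19, 10, 6, 9, 3, 5, 11, 15]
Visit 19 → queue [10, 6, 9, 3, 5, 11, 15]
Visit 10 → queue [6, 9, 3, 5, 11, 15]
Visit 6 → queue [9, 3, 5, 11, 15]
Visit 9 → queue [3, 5, 11, 15]
Visit 3 → queue [5, 11, 15]
Visit 5; enqueue 17 → queue [11, 15, 17]
Visit 11 → queue [15, 17]
Visit 15 → queue [17]
Visit 17 → queue []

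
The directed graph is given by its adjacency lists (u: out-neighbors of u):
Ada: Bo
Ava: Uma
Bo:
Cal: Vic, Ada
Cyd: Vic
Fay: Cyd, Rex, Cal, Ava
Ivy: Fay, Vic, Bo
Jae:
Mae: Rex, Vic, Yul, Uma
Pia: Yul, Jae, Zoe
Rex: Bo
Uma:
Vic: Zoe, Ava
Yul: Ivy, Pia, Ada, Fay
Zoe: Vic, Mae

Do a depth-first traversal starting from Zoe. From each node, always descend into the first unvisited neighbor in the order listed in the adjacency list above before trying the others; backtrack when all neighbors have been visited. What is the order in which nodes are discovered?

Visit Zoe
Zoe → Vic
Vic → Ava
Ava → Uma
Zoe → Mae
Mae → Rex
Rex → Bo
Mae → Yul
Yul → Ivy
Ivy → Fay
Fay → Cyd
Fay → Cal
Cal → Ada
Yul → Pia
Pia → Jae

Zoe → Vic → Ava → Uma → Mae → Rex → Bo → Yul → Ivy → Fay → Cyd → Cal → Ada → Pia → Jae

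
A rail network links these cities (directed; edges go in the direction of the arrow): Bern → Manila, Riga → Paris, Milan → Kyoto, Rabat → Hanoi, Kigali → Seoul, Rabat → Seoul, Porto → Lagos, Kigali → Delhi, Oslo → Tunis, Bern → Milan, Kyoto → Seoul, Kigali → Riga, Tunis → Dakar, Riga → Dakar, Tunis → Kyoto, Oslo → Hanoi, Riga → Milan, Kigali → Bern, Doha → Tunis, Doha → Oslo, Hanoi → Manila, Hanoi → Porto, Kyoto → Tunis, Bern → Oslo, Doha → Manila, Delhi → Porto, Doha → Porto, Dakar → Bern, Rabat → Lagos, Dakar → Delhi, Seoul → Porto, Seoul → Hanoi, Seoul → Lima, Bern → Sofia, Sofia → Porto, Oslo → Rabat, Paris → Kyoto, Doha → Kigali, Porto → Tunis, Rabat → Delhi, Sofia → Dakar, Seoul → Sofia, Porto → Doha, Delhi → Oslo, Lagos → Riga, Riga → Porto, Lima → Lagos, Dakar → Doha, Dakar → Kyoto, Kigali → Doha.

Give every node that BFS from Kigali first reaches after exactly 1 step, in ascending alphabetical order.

Bern, Delhi, Doha, Riga, Seoul

Level 0: Kigali
Level 1: Bern, Delhi, Doha, Riga, Seoul
Level 2: Dakar, Hanoi, Lima, Manila, Milan, Oslo, Paris, Porto, Sofia, Tunis
Level 3: Kyoto, Lagos, Rabat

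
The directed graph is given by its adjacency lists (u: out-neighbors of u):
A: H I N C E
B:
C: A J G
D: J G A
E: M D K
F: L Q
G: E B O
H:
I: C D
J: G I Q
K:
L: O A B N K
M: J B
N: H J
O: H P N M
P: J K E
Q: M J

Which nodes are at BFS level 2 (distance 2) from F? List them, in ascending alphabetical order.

A, B, J, K, M, N, O

Level 0: F
Level 1: L, Q
Level 2: A, B, J, K, M, N, O
Level 3: C, E, G, H, I, P
Level 4: D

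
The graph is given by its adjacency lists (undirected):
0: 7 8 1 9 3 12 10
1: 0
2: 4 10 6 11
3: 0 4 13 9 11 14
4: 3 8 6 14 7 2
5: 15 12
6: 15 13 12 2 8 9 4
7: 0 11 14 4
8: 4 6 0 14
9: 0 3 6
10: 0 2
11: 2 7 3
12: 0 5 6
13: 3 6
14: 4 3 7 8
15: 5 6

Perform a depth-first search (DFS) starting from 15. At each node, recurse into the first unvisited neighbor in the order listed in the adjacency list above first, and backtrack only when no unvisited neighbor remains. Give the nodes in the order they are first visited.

Visit 15
15 → 5
5 → 12
12 → 0
0 → 7
7 → 11
11 → 2
2 → 4
4 → 3
3 → 13
13 → 6
6 → 8
8 → 14
6 → 9
2 → 10
0 → 1

15, 5, 12, 0, 7, 11, 2, 4, 3, 13, 6, 8, 14, 9, 10, 1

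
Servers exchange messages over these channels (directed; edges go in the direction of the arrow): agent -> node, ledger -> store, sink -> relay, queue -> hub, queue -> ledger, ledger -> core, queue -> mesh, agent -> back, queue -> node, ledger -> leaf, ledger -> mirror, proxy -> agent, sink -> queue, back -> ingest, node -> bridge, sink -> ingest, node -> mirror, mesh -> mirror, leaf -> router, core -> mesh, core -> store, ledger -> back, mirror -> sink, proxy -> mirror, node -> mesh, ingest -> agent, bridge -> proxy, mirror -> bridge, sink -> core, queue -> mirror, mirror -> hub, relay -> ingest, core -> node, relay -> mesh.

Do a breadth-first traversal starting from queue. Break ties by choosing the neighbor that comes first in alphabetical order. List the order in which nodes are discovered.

queue, hub, ledger, mesh, mirror, node, back, core, leaf, store, bridge, sink, ingest, router, proxy, relay, agent

Visit queue; enqueue hub, ledger, mesh, mirror, node → queue [hub, ledger, mesh, mirror, node]
Visit hub → queue [ledger, mesh, mirror, node]
Visit ledger; enqueue back, core, leaf, store → queue [mesh, mirror, node, back, core, leaf, store]
Visit mesh → queue [mirror, node, back, core, leaf, store]
Visit mirror; enqueue bridge, sink → queue [node, back, core, leaf, store, bridge, sink]
Visit node → queue [back, core, leaf, store, bridge, sink]
Visit back; enqueue ingest → queue [core, leaf, store, bridge, sink, ingest]
Visit core → queue [leaf, store, bridge, sink, ingest]
Visit leaf; enqueue router → queue [store, bridge, sink, ingest, router]
Visit store → queue [bridge, sink, ingest, router]
Visit bridge; enqueue proxy → queue [sink, ingest, router, proxy]
Visit sink; enqueue relay → queue [ingest, router, proxy, relay]
Visit ingest; enqueue agent → queue [router, proxy, relay, agent]
Visit router → queue [proxy, relay, agent]
Visit proxy → queue [relay, agent]
Visit relay → queue [agent]
Visit agent → queue []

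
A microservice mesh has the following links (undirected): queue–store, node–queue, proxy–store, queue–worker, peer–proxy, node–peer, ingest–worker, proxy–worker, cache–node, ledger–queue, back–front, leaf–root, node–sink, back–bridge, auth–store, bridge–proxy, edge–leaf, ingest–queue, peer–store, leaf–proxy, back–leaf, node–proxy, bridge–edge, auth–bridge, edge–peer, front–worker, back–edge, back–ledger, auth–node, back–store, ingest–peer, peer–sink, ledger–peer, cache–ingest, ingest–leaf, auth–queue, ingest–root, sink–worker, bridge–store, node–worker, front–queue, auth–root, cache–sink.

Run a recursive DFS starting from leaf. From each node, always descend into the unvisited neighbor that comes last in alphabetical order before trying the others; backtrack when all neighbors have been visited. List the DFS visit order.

leaf -> root -> ingest -> worker -> sink -> peer -> store -> queue -> node -> proxy -> bridge -> edge -> back -> ledger -> front -> auth -> cache

Visit leaf
leaf → root
root → ingest
ingest → worker
worker → sink
sink → peer
peer → store
store → queue
queue → node
node → proxy
proxy → bridge
bridge → edge
edge → back
back → ledger
back → front
bridge → auth
node → cache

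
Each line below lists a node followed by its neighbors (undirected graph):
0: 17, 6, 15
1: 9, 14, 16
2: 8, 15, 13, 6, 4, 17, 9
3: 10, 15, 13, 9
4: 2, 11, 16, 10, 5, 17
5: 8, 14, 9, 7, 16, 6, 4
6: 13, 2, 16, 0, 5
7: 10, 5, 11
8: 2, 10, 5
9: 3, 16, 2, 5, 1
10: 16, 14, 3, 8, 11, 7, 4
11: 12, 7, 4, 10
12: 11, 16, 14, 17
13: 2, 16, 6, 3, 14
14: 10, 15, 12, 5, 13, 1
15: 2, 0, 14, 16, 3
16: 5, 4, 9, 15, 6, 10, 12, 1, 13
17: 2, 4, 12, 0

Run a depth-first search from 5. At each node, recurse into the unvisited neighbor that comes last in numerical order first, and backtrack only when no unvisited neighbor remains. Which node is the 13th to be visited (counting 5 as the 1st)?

Visit 5
5 → 16
16 → 15
15 → 14
14 → 13
13 → 6
6 → 2
2 → 17
17 → 12
12 → 11
11 → 10
10 → 8
10 → 7
10 → 4
10 → 3
3 → 9
9 → 1
17 → 0

Visit order: 5, 16, 15, 14, 13, 6, 2, 17, 12, 11, 10, 8, 7, 4, 3, 9, 1, 0

7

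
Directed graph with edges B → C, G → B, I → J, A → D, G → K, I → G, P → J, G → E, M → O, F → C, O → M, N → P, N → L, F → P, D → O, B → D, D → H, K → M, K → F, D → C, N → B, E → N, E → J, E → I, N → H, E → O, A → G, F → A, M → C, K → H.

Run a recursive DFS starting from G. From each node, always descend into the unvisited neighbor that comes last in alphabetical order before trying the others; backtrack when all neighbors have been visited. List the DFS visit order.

G K M O C H F P J A D E N L B I

Visit G
G → K
K → M
M → O
M → C
K → H
K → F
F → P
P → J
F → A
A → D
G → E
E → N
N → L
N → B
E → I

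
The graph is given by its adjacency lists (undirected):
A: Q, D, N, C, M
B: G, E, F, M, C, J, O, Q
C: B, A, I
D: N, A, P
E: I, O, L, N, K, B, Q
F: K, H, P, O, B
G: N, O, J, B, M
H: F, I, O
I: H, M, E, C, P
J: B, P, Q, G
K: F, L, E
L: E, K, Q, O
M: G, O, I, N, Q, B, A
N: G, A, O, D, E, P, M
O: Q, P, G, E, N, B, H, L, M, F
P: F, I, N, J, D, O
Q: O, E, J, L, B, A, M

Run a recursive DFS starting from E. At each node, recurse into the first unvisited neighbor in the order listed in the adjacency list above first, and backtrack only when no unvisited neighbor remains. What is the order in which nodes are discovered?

E -> I -> H -> F -> K -> L -> Q -> O -> P -> N -> G -> J -> B -> M -> A -> D -> C

Visit E
E → I
I → H
H → F
F → K
K → L
L → Q
Q → O
O → P
P → N
N → G
G → J
J → B
B → M
M → A
A → D
A → C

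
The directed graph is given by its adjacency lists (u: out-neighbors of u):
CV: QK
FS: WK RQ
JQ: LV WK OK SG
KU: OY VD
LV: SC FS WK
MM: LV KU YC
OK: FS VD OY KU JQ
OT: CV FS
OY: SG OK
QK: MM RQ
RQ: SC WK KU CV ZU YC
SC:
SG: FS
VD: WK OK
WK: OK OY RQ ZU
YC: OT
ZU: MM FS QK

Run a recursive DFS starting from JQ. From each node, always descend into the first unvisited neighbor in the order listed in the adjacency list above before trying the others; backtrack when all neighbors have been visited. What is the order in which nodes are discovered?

JQ → LV → SC → FS → WK → OK → VD → OY → SG → KU → RQ → CV → QK → MM → YC → OT → ZU

Visit JQ
JQ → LV
LV → SC
LV → FS
FS → WK
WK → OK
OK → VD
OK → OY
OY → SG
OK → KU
WK → RQ
RQ → CV
CV → QK
QK → MM
MM → YC
YC → OT
RQ → ZU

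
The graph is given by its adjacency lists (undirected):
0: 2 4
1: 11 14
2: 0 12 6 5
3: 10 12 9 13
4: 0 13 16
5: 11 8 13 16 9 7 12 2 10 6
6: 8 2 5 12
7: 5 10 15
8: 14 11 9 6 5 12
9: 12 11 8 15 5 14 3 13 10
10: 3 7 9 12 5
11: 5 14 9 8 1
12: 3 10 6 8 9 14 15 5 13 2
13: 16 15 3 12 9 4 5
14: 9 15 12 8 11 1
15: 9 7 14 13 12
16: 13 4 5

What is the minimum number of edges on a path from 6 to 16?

Level 0: 6
Level 1: 2, 5, 8, 12
Level 2: 0, 3, 7, 9, 10, 11, 13, 14, 15, 16
Level 3: 1, 4
16 first appears at level 2.

2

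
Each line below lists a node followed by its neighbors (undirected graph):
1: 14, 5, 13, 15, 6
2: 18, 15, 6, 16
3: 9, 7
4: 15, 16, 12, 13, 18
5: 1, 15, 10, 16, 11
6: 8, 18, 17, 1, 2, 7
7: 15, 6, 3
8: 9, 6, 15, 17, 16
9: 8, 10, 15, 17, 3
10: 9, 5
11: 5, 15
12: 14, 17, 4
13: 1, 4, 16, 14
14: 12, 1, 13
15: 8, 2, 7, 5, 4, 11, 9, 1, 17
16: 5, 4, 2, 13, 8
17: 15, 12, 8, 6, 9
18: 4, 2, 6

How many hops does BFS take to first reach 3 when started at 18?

3

Level 0: 18
Level 1: 2, 4, 6
Level 2: 1, 7, 8, 12, 13, 15, 16, 17
Level 3: 3, 5, 9, 11, 14
Level 4: 10
3 first appears at level 3.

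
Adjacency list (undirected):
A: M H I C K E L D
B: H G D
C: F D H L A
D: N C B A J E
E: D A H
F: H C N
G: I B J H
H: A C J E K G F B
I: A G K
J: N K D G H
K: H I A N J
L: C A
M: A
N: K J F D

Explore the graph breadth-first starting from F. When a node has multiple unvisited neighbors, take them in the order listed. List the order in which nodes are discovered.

Visit F; enqueue H, C, N → queue [H, C, N]
Visit H; enqueue A, J, E, K, G, B → queue [C, N, A, J, E, K, G, B]
Visit C; enqueue D, L → queue [N, A, J, E, K, G, B, D, L]
Visit N → queue [A, J, E, K, G, B, D, L]
Visit A; enqueue M, I → queue [J, E, K, G, B, D, L, M, I]
Visit J → queue [E, K, G, B, D, L, M, I]
Visit E → queue [K, G, B, D, L, M, I]
Visit K → queue [G, B, D, L, M, I]
Visit G → queue [B, D, L, M, I]
Visit B → queue [D, L, M, I]
Visit D → queue [L, M, I]
Visit L → queue [M, I]
Visit M → queue [I]
Visit I → queue []

F H C N A J E K G B D L M I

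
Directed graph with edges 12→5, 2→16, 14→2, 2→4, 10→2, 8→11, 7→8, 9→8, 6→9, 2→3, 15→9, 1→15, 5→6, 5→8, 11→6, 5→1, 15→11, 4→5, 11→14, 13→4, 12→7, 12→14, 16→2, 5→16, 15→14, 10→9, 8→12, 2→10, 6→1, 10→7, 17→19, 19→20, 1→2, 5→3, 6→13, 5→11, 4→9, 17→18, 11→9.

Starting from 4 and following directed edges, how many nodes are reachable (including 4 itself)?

BFS from 4 visits: 4, 9, 5, 8, 16, 11, 6, 3, 1, 12, 2, 14, 13, 15, 7, 10
Reachable nodes: 16 of 20 total.

16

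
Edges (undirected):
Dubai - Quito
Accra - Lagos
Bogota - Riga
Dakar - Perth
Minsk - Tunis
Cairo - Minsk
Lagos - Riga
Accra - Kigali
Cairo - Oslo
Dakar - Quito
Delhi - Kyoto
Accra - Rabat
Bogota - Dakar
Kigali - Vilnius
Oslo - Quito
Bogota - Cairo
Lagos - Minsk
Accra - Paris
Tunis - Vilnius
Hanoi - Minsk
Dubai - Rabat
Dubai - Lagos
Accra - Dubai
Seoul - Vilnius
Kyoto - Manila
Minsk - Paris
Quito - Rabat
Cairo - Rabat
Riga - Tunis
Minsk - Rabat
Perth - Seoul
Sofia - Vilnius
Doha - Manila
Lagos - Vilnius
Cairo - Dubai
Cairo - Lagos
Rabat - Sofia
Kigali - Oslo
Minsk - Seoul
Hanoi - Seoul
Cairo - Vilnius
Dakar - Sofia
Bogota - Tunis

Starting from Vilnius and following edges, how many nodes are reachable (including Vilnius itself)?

BFS from Vilnius visits: Vilnius, Tunis, Sofia, Seoul, Lagos, Kigali, Cairo, Riga, Minsk, Bogota, Rabat, Dakar, Perth, Hanoi, Dubai, Accra, Oslo, Paris, Quito
Reachable nodes: 19 of 23 total.

19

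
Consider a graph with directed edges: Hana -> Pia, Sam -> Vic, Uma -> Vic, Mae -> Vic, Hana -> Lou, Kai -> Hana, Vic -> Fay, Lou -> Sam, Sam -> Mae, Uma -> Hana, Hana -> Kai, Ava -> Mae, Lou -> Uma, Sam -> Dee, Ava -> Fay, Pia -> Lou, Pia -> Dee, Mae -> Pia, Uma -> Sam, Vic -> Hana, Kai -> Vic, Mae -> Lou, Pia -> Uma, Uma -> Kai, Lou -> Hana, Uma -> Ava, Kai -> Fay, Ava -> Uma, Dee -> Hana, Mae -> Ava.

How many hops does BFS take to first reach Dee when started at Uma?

Level 0: Uma
Level 1: Ava, Hana, Kai, Sam, Vic
Level 2: Dee, Fay, Lou, Mae, Pia
Dee first appears at level 2.

2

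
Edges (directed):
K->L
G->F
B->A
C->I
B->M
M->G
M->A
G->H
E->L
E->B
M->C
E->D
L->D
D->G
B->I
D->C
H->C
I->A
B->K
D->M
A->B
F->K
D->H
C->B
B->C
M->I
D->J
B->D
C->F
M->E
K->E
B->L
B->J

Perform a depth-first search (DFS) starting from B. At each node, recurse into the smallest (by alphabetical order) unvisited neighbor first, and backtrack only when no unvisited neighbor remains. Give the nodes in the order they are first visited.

Visit B
B → A
B → C
C → F
F → K
K → E
E → D
D → G
G → H
D → J
D → M
M → I
E → L

B A C F K E D G H J M I L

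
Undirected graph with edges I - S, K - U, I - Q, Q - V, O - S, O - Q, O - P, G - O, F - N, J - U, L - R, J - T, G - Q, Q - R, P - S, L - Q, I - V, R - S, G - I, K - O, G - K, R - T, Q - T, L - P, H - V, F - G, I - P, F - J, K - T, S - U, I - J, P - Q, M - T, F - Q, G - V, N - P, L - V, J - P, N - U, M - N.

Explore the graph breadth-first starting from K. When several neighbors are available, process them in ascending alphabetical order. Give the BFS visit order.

K → G → O → T → U → F → I → Q → V → P → S → J → M → R → N → L → H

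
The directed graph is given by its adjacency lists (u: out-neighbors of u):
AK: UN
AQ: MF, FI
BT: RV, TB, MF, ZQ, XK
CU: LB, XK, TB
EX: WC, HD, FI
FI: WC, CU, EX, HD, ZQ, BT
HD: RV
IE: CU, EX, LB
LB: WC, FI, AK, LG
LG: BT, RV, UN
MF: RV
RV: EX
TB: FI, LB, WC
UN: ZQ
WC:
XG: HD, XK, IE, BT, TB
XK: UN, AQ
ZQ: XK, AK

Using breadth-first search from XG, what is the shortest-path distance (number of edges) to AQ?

2

Level 0: XG
Level 1: BT, HD, IE, TB, XK
Level 2: AQ, CU, EX, FI, LB, MF, RV, UN, WC, ZQ
Level 3: AK, LG
AQ first appears at level 2.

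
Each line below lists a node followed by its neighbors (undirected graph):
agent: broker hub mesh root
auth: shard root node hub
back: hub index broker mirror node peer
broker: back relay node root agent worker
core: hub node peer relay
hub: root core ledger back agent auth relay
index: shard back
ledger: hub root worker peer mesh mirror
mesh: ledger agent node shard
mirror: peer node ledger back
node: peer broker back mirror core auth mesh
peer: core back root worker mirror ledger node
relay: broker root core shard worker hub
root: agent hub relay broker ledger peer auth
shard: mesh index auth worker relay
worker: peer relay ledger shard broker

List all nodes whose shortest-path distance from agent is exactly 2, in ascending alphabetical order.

auth, back, core, ledger, node, peer, relay, shard, worker

Level 0: agent
Level 1: broker, hub, mesh, root
Level 2: auth, back, core, ledger, node, peer, relay, shard, worker
Level 3: index, mirror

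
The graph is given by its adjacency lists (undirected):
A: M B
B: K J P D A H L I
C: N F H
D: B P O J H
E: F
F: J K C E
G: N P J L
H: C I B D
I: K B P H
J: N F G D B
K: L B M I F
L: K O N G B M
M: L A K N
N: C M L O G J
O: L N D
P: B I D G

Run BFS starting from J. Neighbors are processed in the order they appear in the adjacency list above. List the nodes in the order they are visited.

Visit J; enqueue N, F, G, D, B → queue [N, F, G, D, B]
Visit N; enqueue C, M, L, O → queue [F, G, D, B, C, M, L, O]
Visit F; enqueue K, E → queue [G, D, B, C, M, L, O, K, E]
Visit G; enqueue P → queue [D, B, C, M, L, O, K, E, P]
Visit D; enqueue H → queue [B, C, M, L, O, K, E, P, H]
Visit B; enqueue A, I → queue [C, M, L, O, K, E, P, H, A, I]
Visit C → queue [M, L, O, K, E, P, H, A, I]
Visit M → queue [L, O, K, E, P, H, A, I]
Visit L → queue [O, K, E, P, H, A, I]
Visit O → queue [K, E, P, H, A, I]
Visit K → queue [E, P, H, A, I]
Visit E → queue [P, H, A, I]
Visit P → queue [H, A, I]
Visit H → queue [A, I]
Visit A → queue [I]
Visit I → queue []

J, N, F, G, D, B, C, M, L, O, K, E, P, H, A, I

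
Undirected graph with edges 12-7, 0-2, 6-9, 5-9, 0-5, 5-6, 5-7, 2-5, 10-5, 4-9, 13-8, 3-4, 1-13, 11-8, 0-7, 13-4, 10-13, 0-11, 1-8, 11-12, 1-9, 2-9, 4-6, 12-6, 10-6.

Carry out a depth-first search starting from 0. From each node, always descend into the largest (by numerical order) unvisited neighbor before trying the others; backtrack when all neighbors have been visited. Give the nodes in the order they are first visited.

0 11 12 7 5 10 13 8 1 9 6 4 3 2

Visit 0
0 → 11
11 → 12
12 → 7
7 → 5
5 → 10
10 → 13
13 → 8
8 → 1
1 → 9
9 → 6
6 → 4
4 → 3
9 → 2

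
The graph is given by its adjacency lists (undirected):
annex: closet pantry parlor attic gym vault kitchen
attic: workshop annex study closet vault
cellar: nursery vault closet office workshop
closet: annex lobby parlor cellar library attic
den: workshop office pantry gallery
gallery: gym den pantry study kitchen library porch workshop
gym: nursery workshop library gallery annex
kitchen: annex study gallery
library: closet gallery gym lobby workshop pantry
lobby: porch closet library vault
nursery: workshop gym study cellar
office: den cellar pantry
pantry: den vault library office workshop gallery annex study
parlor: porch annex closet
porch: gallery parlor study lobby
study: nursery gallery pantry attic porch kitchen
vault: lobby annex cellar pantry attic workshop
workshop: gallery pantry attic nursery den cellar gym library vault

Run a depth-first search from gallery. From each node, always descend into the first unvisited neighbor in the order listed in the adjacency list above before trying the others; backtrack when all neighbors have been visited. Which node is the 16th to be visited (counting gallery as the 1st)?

Visit gallery
gallery → gym
gym → nursery
nursery → workshop
workshop → pantry
pantry → den
den → office
office → cellar
cellar → vault
vault → lobby
lobby → porch
porch → parlor
parlor → annex
annex → closet
closet → library
closet → attic
attic → study
study → kitchen

Visit order: gallery, gym, nursery, workshop, pantry, den, office, cellar, vault, lobby, porch, parlor, annex, closet, library, attic, study, kitchen

attic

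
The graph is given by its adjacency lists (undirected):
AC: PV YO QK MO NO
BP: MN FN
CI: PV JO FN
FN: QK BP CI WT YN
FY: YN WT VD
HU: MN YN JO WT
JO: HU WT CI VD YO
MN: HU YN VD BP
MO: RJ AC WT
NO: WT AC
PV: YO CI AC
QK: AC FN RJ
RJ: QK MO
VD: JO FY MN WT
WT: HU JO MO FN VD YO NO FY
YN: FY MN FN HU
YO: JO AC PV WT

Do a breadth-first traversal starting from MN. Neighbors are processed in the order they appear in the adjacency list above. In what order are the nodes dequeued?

MN -> HU -> YN -> VD -> BP -> JO -> WT -> FY -> FN -> CI -> YO -> MO -> NO -> QK -> PV -> AC -> RJ

Visit MN; enqueue HU, YN, VD, BP → queue [HU, YN, VD, BP]
Visit HU; enqueue JO, WT → queue [YN, VD, BP, JO, WT]
Visit YN; enqueue FY, FN → queue [VD, BP, JO, WT, FY, FN]
Visit VD → queue [BP, JO, WT, FY, FN]
Visit BP → queue [JO, WT, FY, FN]
Visit JO; enqueue CI, YO → queue [WT, FY, FN, CI, YO]
Visit WT; enqueue MO, NO → queue [FY, FN, CI, YO, MO, NO]
Visit FY → queue [FN, CI, YO, MO, NO]
Visit FN; enqueue QK → queue [CI, YO, MO, NO, QK]
Visit CI; enqueue PV → queue [YO, MO, NO, QK, PV]
Visit YO; enqueue AC → queue [MO, NO, QK, PV, AC]
Visit MO; enqueue RJ → queue [NO, QK, PV, AC, RJ]
Visit NO → queue [QK, PV, AC, RJ]
Visit QK → queue [PV, AC, RJ]
Visit PV → queue [AC, RJ]
Visit AC → queue [RJ]
Visit RJ → queue []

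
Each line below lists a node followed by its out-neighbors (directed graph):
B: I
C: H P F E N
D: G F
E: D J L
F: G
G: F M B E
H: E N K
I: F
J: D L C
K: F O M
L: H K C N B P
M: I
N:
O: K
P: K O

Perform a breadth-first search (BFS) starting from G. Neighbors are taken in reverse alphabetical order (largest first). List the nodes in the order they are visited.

Visit G; enqueue M, F, E, B → queue [M, F, E, B]
Visit M; enqueue I → queue [F, E, B, I]
Visit F → queue [E, B, I]
Visit E; enqueue L, J, D → queue [B, I, L, J, D]
Visit B → queue [I, L, J, D]
Visit I → queue [L, J, D]
Visit L; enqueue P, N, K, H, C → queue [J, D, P, N, K, H, C]
Visit J → queue [D, P, N, K, H, C]
Visit D → queue [P, N, K, H, C]
Visit P; enqueue O → queue [N, K, H, C, O]
Visit N → queue [K, H, C, O]
Visit K → queue [H, C, O]
Visit H → queue [C, O]
Visit C → queue [O]
Visit O → queue []

G, M, F, E, B, I, L, J, D, P, N, K, H, C, O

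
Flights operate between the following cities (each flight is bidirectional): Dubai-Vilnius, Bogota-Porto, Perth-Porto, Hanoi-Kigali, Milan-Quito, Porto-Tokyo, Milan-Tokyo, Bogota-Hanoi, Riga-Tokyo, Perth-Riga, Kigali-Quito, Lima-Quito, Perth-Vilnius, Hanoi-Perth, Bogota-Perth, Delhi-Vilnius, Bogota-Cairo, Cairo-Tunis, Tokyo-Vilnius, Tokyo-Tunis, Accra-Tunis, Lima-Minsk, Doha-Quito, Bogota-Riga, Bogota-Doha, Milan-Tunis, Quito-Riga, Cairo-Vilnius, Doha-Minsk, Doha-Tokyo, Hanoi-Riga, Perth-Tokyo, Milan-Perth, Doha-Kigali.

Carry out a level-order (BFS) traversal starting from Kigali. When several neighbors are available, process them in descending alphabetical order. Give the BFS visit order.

Visit Kigali; enqueue Quito, Hanoi, Doha → queue [Quito, Hanoi, Doha]
Visit Quito; enqueue Riga, Milan, Lima → queue [Hanoi, Doha, Riga, Milan, Lima]
Visit Hanoi; enqueue Perth, Bogota → queue [Doha, Riga, Milan, Lima, Perth, Bogota]
Visit Doha; enqueue Tokyo, Minsk → queue [Riga, Milan, Lima, Perth, Bogota, Tokyo, Minsk]
Visit Riga → queue [Milan, Lima, Perth, Bogota, Tokyo, Minsk]
Visit Milan; enqueue Tunis → queue [Lima, Perth, Bogota, Tokyo, Minsk, Tunis]
Visit Lima → queue [Perth, Bogota, Tokyo, Minsk, Tunis]
Visit Perth; enqueue Vilnius, Porto → queue [Bogota, Tokyo, Minsk, Tunis, Vilnius, Porto]
Visit Bogota; enqueue Cairo → queue [Tokyo, Minsk, Tunis, Vilnius, Porto, Cairo]
Visit Tokyo → queue [Minsk, Tunis, Vilnius, Porto, Cairo]
Visit Minsk → queue [Tunis, Vilnius, Porto, Cairo]
Visit Tunis; enqueue Accra → queue [Vilnius, Porto, Cairo, Accra]
Visit Vilnius; enqueue Dubai, Delhi → queue [Porto, Cairo, Accra, Dubai, Delhi]
Visit Porto → queue [Cairo, Accra, Dubai, Delhi]
Visit Cairo → queue [Accra, Dubai, Delhi]
Visit Accra → queue [Dubai, Delhi]
Visit Dubai → queue [Delhi]
Visit Delhi → queue []

Kigali -> Quito -> Hanoi -> Doha -> Riga -> Milan -> Lima -> Perth -> Bogota -> Tokyo -> Minsk -> Tunis -> Vilnius -> Porto -> Cairo -> Accra -> Dubai -> Delhi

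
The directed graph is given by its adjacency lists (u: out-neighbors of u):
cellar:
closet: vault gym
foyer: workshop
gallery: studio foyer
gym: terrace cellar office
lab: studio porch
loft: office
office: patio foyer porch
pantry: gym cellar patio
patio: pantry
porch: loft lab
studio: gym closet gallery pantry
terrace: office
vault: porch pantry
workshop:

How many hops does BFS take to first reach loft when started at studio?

4

Level 0: studio
Level 1: closet, gallery, gym, pantry
Level 2: cellar, foyer, office, patio, terrace, vault
Level 3: porch, workshop
Level 4: lab, loft
loft first appears at level 4.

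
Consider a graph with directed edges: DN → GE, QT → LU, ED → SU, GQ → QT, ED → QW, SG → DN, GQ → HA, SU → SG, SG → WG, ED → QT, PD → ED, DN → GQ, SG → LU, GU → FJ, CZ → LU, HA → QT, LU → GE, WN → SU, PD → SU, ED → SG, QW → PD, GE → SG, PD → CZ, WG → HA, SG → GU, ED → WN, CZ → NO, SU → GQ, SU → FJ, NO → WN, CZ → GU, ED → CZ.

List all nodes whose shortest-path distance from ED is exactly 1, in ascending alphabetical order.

CZ, QT, QW, SG, SU, WN

Level 0: ED
Level 1: CZ, QT, QW, SG, SU, WN
Level 2: DN, FJ, GQ, GU, LU, NO, PD, WG
Level 3: GE, HA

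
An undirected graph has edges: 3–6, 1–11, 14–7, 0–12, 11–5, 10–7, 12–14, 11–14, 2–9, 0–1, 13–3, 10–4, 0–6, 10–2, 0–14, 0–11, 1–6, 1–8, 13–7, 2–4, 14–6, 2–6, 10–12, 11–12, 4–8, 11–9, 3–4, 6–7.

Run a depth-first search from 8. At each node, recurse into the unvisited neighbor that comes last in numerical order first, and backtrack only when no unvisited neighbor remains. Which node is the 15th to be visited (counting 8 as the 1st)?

5

Visit 8
8 → 4
4 → 10
10 → 12
12 → 14
14 → 11
11 → 9
9 → 2
2 → 6
6 → 7
7 → 13
13 → 3
6 → 1
1 → 0
11 → 5

Visit order: 8, 4, 10, 12, 14, 11, 9, 2, 6, 7, 13, 3, 1, 0, 5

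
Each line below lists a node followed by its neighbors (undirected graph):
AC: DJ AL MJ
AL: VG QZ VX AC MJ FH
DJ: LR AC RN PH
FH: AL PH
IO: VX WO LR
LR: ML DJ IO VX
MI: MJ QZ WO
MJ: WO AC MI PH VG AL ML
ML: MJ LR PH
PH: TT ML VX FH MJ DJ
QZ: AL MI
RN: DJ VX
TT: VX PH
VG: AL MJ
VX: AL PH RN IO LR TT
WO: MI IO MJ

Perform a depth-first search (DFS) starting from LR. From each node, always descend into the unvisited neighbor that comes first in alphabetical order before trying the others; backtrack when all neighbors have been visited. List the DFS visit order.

Visit LR
LR → DJ
DJ → AC
AC → AL
AL → FH
FH → PH
PH → MJ
MJ → MI
MI → QZ
MI → WO
WO → IO
IO → VX
VX → RN
VX → TT
MJ → ML
MJ → VG

LR → DJ → AC → AL → FH → PH → MJ → MI → QZ → WO → IO → VX → RN → TT → ML → VG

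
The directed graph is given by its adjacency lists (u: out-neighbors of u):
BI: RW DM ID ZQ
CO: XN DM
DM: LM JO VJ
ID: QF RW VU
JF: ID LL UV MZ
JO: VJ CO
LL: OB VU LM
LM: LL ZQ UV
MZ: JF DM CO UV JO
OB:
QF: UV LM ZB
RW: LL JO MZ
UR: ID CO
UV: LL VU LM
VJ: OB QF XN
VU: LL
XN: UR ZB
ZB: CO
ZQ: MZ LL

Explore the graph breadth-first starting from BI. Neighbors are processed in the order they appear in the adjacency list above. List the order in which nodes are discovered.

BI -> RW -> DM -> ID -> ZQ -> LL -> JO -> MZ -> LM -> VJ -> QF -> VU -> OB -> CO -> JF -> UV -> XN -> ZB -> UR

Visit BI; enqueue RW, DM, ID, ZQ → queue [RW, DM, ID, ZQ]
Visit RW; enqueue LL, JO, MZ → queue [DM, ID, ZQ, LL, JO, MZ]
Visit DM; enqueue LM, VJ → queue [ID, ZQ, LL, JO, MZ, LM, VJ]
Visit ID; enqueue QF, VU → queue [ZQ, LL, JO, MZ, LM, VJ, QF, VU]
Visit ZQ → queue [LL, JO, MZ, LM, VJ, QF, VU]
Visit LL; enqueue OB → queue [JO, MZ, LM, VJ, QF, VU, OB]
Visit JO; enqueue CO → queue [MZ, LM, VJ, QF, VU, OB, CO]
Visit MZ; enqueue JF, UV → queue [LM, VJ, QF, VU, OB, CO, JF, UV]
Visit LM → queue [VJ, QF, VU, OB, CO, JF, UV]
Visit VJ; enqueue XN → queue [QF, VU, OB, CO, JF, UV, XN]
Visit QF; enqueue ZB → queue [VU, OB, CO, JF, UV, XN, ZB]
Visit VU → queue [OB, CO, JF, UV, XN, ZB]
Visit OB → queue [CO, JF, UV, XN, ZB]
Visit CO → queue [JF, UV, XN, ZB]
Visit JF → queue [UV, XN, ZB]
Visit UV → queue [XN, ZB]
Visit XN; enqueue UR → queue [ZB, UR]
Visit ZB → queue [UR]
Visit UR → queue []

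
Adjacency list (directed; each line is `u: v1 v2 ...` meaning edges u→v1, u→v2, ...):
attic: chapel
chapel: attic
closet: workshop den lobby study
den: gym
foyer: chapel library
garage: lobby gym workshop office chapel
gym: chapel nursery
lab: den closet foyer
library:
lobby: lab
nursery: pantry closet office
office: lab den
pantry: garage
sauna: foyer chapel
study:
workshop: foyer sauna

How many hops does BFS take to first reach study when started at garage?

4

Level 0: garage
Level 1: chapel, gym, lobby, office, workshop
Level 2: attic, den, foyer, lab, nursery, sauna
Level 3: closet, library, pantry
Level 4: study
study first appears at level 4.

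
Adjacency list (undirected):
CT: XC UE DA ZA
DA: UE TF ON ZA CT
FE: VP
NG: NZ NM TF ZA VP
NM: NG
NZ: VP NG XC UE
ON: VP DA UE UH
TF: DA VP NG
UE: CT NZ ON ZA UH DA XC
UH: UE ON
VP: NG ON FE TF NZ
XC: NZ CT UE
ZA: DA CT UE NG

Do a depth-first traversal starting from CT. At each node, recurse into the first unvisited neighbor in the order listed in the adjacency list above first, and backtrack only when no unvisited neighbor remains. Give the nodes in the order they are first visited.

Visit CT
CT → XC
XC → NZ
NZ → VP
VP → NG
NG → NM
NG → TF
TF → DA
DA → UE
UE → ON
ON → UH
UE → ZA
VP → FE

CT XC NZ VP NG NM TF DA UE ON UH ZA FE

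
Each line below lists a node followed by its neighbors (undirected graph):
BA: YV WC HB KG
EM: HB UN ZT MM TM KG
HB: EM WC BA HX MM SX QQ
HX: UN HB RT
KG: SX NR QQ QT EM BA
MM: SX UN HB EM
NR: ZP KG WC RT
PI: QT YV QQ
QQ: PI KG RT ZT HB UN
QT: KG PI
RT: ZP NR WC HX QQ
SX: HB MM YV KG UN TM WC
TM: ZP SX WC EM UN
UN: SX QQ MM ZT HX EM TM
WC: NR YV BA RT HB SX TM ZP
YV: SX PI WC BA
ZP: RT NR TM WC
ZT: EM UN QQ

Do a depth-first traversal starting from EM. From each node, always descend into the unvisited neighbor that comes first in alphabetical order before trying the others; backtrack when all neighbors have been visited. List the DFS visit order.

EM HB BA KG NR RT HX UN MM SX TM WC YV PI QQ ZT QT ZP

Visit EM
EM → HB
HB → BA
BA → KG
KG → NR
NR → RT
RT → HX
HX → UN
UN → MM
MM → SX
SX → TM
TM → WC
WC → YV
YV → PI
PI → QQ
QQ → ZT
PI → QT
WC → ZP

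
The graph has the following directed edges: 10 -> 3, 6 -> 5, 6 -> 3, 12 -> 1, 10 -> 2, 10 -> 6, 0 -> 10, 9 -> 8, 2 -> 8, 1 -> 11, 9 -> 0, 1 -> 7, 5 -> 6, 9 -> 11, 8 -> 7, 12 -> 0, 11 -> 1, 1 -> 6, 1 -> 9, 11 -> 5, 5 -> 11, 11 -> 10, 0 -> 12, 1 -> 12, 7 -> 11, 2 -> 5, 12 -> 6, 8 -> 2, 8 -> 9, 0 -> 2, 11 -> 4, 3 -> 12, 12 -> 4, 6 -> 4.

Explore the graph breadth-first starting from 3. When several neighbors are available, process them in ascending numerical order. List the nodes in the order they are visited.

Visit 3; enqueue 12 → queue [12]
Visit 12; enqueue 0, 1, 4, 6 → queue [0, 1, 4, 6]
Visit 0; enqueue 2, 10 → queue [1, 4, 6, 2, 10]
Visit 1; enqueue 7, 9, 11 → queue [4, 6, 2, 10, 7, 9, 11]
Visit 4 → queue [6, 2, 10, 7, 9, 11]
Visit 6; enqueue 5 → queue [2, 10, 7, 9, 11, 5]
Visit 2; enqueue 8 → queue [10, 7, 9, 11, 5, 8]
Visit 10 → queue [7, 9, 11, 5, 8]
Visit 7 → queue [9, 11, 5, 8]
Visit 9 → queue [11, 5, 8]
Visit 11 → queue [5, 8]
Visit 5 → queue [8]
Visit 8 → queue []

3, 12, 0, 1, 4, 6, 2, 10, 7, 9, 11, 5, 8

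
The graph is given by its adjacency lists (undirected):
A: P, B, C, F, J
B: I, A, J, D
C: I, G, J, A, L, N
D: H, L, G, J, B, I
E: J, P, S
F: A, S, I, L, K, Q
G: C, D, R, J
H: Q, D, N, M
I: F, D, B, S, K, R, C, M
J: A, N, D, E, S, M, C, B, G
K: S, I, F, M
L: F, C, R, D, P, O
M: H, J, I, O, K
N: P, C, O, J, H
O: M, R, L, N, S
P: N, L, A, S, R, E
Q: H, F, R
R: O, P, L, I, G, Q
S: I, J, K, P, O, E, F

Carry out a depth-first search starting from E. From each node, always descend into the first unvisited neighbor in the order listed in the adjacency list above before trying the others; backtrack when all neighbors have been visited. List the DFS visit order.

Visit E
E → J
J → A
A → P
P → N
N → C
C → I
I → F
F → S
S → K
K → M
M → H
H → Q
Q → R
R → O
O → L
L → D
D → G
D → B

E J A P N C I F S K M H Q R O L D G B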